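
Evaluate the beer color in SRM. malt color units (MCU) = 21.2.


SRM = 1.4922 · MCU^0.6859
SRM = 1.4922 · 21.2^0.6859

12.1216 SRM


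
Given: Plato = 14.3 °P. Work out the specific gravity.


SG = 259/(259 − P)
SG = 259/(259 − 14.3)

1.0584


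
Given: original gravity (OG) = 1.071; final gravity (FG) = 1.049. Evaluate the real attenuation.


AA = (OG−FG)/(OG−1)·100;  RA = AA·0.8192
AA = (1.071 − 1.049)/(1.071 − 1)·100 = 30.9859
RA = 30.9859·0.8192

25.3837 %


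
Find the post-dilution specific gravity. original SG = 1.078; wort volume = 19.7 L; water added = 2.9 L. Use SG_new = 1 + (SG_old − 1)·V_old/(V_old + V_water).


pts = (1.078 − 1)·1000·19.7/(19.7 + 2.9) = 67.9912
SG_new = 1 + 67.9912/1000

1.0680


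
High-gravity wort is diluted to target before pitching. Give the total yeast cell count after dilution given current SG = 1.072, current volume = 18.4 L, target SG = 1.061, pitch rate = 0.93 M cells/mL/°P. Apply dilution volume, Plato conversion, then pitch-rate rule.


V_w = V·((SG_c−1)/(SG_t−1)−1);  °P = 259 − 259/SG_t;  cells = rate·(V+V_w)·°P
V_w = 18.4·((1.072−1)/(1.061−1)−1) = 3.3180
V_final = 18.4 + 3.3180 = 21.7180
°P = 259 − 259/1.061 = 14.8907
cells = 0.93·21.7180·14.8907

300.7583 billion cells


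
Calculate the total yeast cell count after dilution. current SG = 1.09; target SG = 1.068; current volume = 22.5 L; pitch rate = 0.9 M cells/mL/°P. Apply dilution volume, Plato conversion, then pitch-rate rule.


V_w = V·((SG_c−1)/(SG_t−1)−1);  °P = 259 − 259/SG_t;  cells = rate·(V+V_w)·°P
V_w = 22.5·((1.09−1)/(1.068−1)−1) = 7.2794
V_final = 22.5 + 7.2794 = 29.7794
°P = 259 − 259/1.068 = 16.4906
cells = 0.9·29.7794·16.4906

441.9733 billion cells


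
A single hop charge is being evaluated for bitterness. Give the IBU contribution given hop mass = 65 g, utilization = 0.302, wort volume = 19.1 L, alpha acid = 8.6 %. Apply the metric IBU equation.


IBU = (α/100)·mass·U·1000 / V
IBU = (8.6/100)·65·0.302·1000 / 19.1

88.3864 IBU


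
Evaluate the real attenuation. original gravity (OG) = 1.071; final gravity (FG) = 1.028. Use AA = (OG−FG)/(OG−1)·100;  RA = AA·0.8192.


AA = (1.071 − 1.028)/(1.071 − 1)·100 = 60.5634
RA = 60.5634·0.8192

49.6135 %


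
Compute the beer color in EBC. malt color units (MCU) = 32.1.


SRM = 1.4922·MCU^0.6859;  EBC = SRM·1.97
SRM = 1.4922·32.1^0.6859 = 16.1116
EBC = 16.1116·1.97

31.7399 EBC


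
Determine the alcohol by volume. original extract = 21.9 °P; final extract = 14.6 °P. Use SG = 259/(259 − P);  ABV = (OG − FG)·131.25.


OG = 259/(259 − 21.9) = 1.0924
FG = 259/(259 − 14.6) = 1.0597
ABV = (1.0924 − 1.0597)·131.25

4.2824 % ABV


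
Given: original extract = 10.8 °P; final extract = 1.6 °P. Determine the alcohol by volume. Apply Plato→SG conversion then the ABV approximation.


SG = 259/(259 − P);  ABV = (OG − FG)·131.25
OG = 259/(259 − 10.8) = 1.0435
FG = 259/(259 − 1.6) = 1.0062
ABV = (1.0435 − 1.0062)·131.25

4.8953 % ABV


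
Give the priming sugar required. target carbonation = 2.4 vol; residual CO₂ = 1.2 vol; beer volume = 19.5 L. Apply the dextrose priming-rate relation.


sugar = (target − residual)·4.0·V
sugar = (2.4 − 1.2)·4.0·19.5

93.6000 g


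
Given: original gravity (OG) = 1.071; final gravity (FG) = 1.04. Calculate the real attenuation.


AA = (OG−FG)/(OG−1)·100;  RA = AA·0.8192
AA = (1.071 − 1.04)/(1.071 − 1)·100 = 43.6620
RA = 43.6620·0.8192

35.7679 %


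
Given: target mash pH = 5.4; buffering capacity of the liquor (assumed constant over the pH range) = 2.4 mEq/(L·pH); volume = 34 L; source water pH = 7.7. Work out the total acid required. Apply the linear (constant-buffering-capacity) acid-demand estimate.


acid = buffering capacity · (pH_source − pH_target) · V
acid = 2.4 · (7.7 − 5.4) · 34

187.6800 mEq


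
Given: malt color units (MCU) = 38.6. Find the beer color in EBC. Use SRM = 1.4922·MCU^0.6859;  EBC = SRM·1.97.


SRM = 1.4922·38.6^0.6859 = 18.2838
EBC = 18.2838·1.97

36.0192 EBC


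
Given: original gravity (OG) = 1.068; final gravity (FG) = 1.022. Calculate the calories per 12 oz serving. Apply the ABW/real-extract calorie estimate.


ABW = (OG−FG)·131.25·0.79/FG;  °P = 259 − 259/SG (for OG→OE and FG→AE);  RE = 0.1808·OE + 0.8192·AE;  Cal = (6.9·ABW + 4·(RE−0.1))·FG·3.55
ABW = (1.068 − 1.022)·131.25·0.79/1.022 = 4.6670
OE = 259 − 259/1.068 = 16.4906 °P
AE = 259 − 259/1.022 = 5.5753 °P
RE = 0.1808·16.4906 + 0.8192·5.5753 = 7.5488 °P
Cal = (6.9·4.6670 + 4·(7.5488−0.1))·1.022·3.55

224.9323 kcal


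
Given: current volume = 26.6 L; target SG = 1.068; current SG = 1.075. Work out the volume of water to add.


V_water = V·((SG_curr − 1)/(SG_target − 1) − 1)
V_water = 26.6·((1.075 − 1)/(1.068 − 1) − 1)

2.7382 L


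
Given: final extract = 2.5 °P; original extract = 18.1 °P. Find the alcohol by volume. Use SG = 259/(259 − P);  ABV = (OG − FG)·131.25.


OG = 259/(259 − 18.1) = 1.0751
FG = 259/(259 − 2.5) = 1.0097
ABV = (1.0751 − 1.0097)·131.25

8.5822 % ABV


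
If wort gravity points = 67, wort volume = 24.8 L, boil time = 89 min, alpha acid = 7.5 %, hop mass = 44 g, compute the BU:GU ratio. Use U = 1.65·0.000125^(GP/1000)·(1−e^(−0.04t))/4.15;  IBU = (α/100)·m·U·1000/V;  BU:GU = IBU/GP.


U = 1.65·0.000125^(67/1000)·(1−e^(−0.04·89))/4.15 = 0.2115
IBU = (7.5/100)·44·0.2115·1000/24.8 = 28.1489
BU:GU = 28.1489/67

0.4201


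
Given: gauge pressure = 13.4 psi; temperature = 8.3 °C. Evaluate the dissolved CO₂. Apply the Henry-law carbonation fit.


vols = (P + 14.695)·(0.01821 + 0.09011·e^(−0.04·T))
vols = (13.4 + 14.695)·(0.01821 + 0.09011·e^(−0.04·8.3))

2.3280 volumes


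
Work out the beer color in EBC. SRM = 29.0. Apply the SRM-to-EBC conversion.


EBC = SRM · 1.97
EBC = 29.0 · 1.97

57.1300 EBC


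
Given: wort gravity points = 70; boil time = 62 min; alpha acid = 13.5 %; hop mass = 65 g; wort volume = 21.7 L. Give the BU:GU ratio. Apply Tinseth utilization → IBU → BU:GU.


U = 1.65·0.000125^(GP/1000)·(1−e^(−0.04t))/4.15;  IBU = (α/100)·m·U·1000/V;  BU:GU = IBU/GP
U = 1.65·0.000125^(70/1000)·(1−e^(−0.04·62))/4.15 = 0.1942
IBU = (13.5/100)·65·0.1942·1000/21.7 = 78.5279
BU:GU = 78.5279/70

1.1218


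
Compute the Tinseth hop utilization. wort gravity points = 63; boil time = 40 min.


U = 1.65·0.000125^(GP/1000) · (1 − e^(−0.04·t))/4.15
bigness = 1.65·0.000125^(63/1000) = 0.9367
boil_factor = (1 − e^(−0.04·40))/4.15 = 0.1923
U = 0.9367 · 0.1923

0.1801


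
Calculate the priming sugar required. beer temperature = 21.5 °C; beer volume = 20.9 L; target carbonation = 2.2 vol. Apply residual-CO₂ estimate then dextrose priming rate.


residual = 14.695·(0.01821 + 0.09011·e^(−0.04·T));  sugar = (target − residual)·4.0·V
residual = 14.695·(0.01821 + 0.09011·e^(−0.04·21.5)) = 0.8279
sugar = (2.2 − 0.8279)·4.0·20.9

114.7048 g


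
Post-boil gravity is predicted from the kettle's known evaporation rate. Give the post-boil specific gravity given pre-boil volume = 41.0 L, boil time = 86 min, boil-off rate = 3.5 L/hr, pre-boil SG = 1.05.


V_post = V_pre − rate·(t/60);  SG_post = 1 + (SG_pre−1)·V_pre/V_post
V_post = 41.0 − 3.5·(86/60) = 35.9833
SG_post = 1 + (1.05 − 1)·41.0/35.9833

1.0570


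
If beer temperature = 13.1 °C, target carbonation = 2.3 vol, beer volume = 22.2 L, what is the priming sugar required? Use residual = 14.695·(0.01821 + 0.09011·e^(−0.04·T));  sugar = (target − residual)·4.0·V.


residual = 14.695·(0.01821 + 0.09011·e^(−0.04·13.1)) = 1.0517
sugar = (2.3 − 1.0517)·4.0·22.2

110.8493 g


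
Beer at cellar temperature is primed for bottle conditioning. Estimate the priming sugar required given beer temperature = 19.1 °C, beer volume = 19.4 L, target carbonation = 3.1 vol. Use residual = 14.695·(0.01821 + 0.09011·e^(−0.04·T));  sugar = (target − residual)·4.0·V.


residual = 14.695·(0.01821 + 0.09011·e^(−0.04·19.1)) = 0.8844
sugar = (3.1 − 0.8844)·4.0·19.4

171.9312 g


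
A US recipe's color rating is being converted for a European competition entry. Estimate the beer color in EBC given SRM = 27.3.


EBC = SRM · 1.97
EBC = 27.3 · 1.97

53.7810 EBC


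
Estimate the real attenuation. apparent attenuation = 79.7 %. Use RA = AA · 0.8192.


RA = 79.7 · 0.8192

65.2902 %


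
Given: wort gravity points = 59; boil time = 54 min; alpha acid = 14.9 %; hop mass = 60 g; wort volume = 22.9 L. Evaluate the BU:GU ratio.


U = 1.65·0.000125^(GP/1000)·(1−e^(−0.04t))/4.15;  IBU = (α/100)·m·U·1000/V;  BU:GU = IBU/GP
U = 1.65·0.000125^(59/1000)·(1−e^(−0.04·54))/4.15 = 0.2070
IBU = (14.9/100)·60·0.2070·1000/22.9 = 80.8052
BU:GU = 80.8052/59

1.3696


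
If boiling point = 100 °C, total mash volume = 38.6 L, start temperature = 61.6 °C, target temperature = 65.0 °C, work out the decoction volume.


V_dec = V_total·(T_target − T_start)/(T_boil − T_start)
V_dec = 38.6·(65.0 − 61.6)/(100 − 61.6)

3.4177 L


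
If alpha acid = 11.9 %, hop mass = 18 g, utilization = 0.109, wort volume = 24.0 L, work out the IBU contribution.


IBU = (α/100)·mass·U·1000 / V
IBU = (11.9/100)·18·0.109·1000 / 24.0

9.7283 IBU


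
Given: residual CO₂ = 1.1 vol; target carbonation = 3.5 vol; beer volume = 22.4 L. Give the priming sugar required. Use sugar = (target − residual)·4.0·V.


sugar = (3.5 − 1.1)·4.0·22.4

215.0400 g


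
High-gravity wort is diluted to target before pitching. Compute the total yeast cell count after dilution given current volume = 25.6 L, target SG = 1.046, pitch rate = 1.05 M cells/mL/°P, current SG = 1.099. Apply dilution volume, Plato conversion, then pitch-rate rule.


V_w = V·((SG_c−1)/(SG_t−1)−1);  °P = 259 − 259/SG_t;  cells = rate·(V+V_w)·°P
V_w = 25.6·((1.099−1)/(1.046−1)−1) = 29.4957
V_final = 25.6 + 29.4957 = 55.0957
°P = 259 − 259/1.046 = 11.3901
cells = 1.05·55.0957·11.3901

658.9198 billion cells


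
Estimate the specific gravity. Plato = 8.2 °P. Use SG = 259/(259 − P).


SG = 259/(259 − 8.2)

1.0327


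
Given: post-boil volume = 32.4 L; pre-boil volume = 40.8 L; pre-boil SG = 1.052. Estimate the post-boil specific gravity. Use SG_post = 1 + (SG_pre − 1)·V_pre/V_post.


pts_pre = (1.052 − 1)·1000 = 52.0000
pts_post = 52.0000·40.8/32.4 = 65.4815
SG_post = 1 + 65.4815/1000

1.0655


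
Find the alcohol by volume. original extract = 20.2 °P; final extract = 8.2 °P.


SG = 259/(259 − P);  ABV = (OG − FG)·131.25
OG = 259/(259 − 20.2) = 1.0846
FG = 259/(259 − 8.2) = 1.0327
ABV = (1.0846 − 1.0327)·131.25

6.8111 % ABV


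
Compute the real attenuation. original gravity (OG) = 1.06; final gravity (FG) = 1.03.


AA = (OG−FG)/(OG−1)·100;  RA = AA·0.8192
AA = (1.06 − 1.03)/(1.06 − 1)·100 = 50.0000
RA = 50.0000·0.8192

40.9600 %


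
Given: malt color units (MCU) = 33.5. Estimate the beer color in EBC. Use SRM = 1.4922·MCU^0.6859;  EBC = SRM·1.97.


SRM = 1.4922·33.5^0.6859 = 16.5903
EBC = 16.5903·1.97

32.6830 EBC


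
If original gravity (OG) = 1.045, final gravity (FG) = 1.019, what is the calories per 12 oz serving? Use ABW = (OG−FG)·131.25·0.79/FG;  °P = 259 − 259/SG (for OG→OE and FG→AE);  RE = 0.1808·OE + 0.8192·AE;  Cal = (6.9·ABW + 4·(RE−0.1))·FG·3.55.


ABW = (1.045 − 1.019)·131.25·0.79/1.019 = 2.6456
OE = 259 − 259/1.045 = 11.1531 °P
AE = 259 − 259/1.019 = 4.8292 °P
RE = 0.1808·11.1531 + 0.8192·4.8292 = 5.9726 °P
Cal = (6.9·2.6456 + 4·(5.9726−0.1))·1.019·3.55

151.0108 kcal


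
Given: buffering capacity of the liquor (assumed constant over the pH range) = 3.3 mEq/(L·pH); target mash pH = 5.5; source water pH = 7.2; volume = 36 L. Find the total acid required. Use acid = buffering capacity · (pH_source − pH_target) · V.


acid = 3.3 · (7.2 − 5.5) · 36

201.9600 mEq


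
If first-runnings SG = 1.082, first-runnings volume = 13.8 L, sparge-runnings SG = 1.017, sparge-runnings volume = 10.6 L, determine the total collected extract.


total = Σ (SG_i − 1)·1000·V_i
first = (1.082 − 1)·1000·13.8 = 1131.6000
sparge = (1.017 − 1)·1000·10.6 = 180.2000
total = 1131.6000 + 180.2000

1311.8000 gravity·L


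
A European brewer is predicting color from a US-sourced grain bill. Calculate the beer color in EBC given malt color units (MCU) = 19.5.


SRM = 1.4922·MCU^0.6859;  EBC = SRM·1.97
SRM = 1.4922·19.5^0.6859 = 11.4462
EBC = 11.4462·1.97

22.5490 EBC


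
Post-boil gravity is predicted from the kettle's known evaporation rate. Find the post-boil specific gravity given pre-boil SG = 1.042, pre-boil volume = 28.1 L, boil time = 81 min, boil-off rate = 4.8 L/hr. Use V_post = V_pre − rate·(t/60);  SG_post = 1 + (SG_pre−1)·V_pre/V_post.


V_post = 28.1 − 4.8·(81/60) = 21.6200
SG_post = 1 + (1.042 − 1)·28.1/21.6200

1.0546


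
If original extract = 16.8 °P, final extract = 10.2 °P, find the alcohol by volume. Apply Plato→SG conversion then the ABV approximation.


SG = 259/(259 − P);  ABV = (OG − FG)·131.25
OG = 259/(259 − 16.8) = 1.0694
FG = 259/(259 − 10.2) = 1.0410
ABV = (1.0694 − 1.0410)·131.25

3.7232 % ABV


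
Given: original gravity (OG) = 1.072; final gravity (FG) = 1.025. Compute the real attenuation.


AA = (OG−FG)/(OG−1)·100;  RA = AA·0.8192
AA = (1.072 − 1.025)/(1.072 − 1)·100 = 65.2778
RA = 65.2778·0.8192

53.4756 %


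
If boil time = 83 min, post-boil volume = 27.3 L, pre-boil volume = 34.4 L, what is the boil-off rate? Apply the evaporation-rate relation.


rate = (V_pre − V_post) / (t_min/60)
rate = (34.4 − 27.3) / (83/60)

5.1325 L/hr


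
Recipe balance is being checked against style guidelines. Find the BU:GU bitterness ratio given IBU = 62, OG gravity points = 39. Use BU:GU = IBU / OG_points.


BU:GU = 62 / 39

1.5897


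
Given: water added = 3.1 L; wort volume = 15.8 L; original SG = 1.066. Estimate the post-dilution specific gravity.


SG_new = 1 + (SG_old − 1)·V_old/(V_old + V_water)
pts = (1.066 − 1)·1000·15.8/(15.8 + 3.1) = 55.1746
SG_new = 1 + 55.1746/1000

1.0552


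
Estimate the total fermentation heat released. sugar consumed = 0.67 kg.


Q = m_sugar · 590 kJ/kg
Q = 0.67 · 590

395.3000 kJ


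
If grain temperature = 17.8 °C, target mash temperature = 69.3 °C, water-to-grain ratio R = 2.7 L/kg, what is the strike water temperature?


T_strike = (0.41/R)·(T_mash − T_grain) + T_mash
T_strike = (0.41/2.7)·(69.3 − 17.8) + 69.3

77.1204 °C


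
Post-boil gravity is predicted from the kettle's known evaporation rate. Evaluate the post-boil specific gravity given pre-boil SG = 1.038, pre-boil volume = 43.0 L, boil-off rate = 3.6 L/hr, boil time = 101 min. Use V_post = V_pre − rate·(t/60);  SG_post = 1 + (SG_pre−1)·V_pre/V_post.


V_post = 43.0 − 3.6·(101/60) = 36.9400
SG_post = 1 + (1.038 − 1)·43.0/36.9400

1.0442


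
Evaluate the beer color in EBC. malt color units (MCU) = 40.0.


SRM = 1.4922·MCU^0.6859;  EBC = SRM·1.97
SRM = 1.4922·40.0^0.6859 = 18.7361
EBC = 18.7361·1.97

36.9102 EBC


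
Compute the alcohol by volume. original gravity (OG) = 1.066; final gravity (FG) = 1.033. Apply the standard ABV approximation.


ABV = (OG − FG) · 131.25
ABV = (1.066 − 1.033) · 131.25

4.3313 % ABV


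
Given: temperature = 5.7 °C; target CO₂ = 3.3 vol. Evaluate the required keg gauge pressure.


psi = vols/(0.01821 + 0.09011·e^(−0.04·T)) − 14.695
psi = 3.3/(0.01821 + 0.09011·e^(−0.04·5.7)) − 14.695

21.9926 psi


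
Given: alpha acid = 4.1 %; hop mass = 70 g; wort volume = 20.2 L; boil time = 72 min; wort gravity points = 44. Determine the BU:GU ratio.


U = 1.65·0.000125^(GP/1000)·(1−e^(−0.04t))/4.15;  IBU = (α/100)·m·U·1000/V;  BU:GU = IBU/GP
U = 1.65·0.000125^(44/1000)·(1−e^(−0.04·72))/4.15 = 0.2527
IBU = (4.1/100)·70·0.2527·1000/20.2 = 35.9038
BU:GU = 35.9038/44

0.8160


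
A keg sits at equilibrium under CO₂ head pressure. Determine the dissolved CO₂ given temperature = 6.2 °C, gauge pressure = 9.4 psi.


vols = (P + 14.695)·(0.01821 + 0.09011·e^(−0.04·T))
vols = (9.4 + 14.695)·(0.01821 + 0.09011·e^(−0.04·6.2))

2.1331 volumes


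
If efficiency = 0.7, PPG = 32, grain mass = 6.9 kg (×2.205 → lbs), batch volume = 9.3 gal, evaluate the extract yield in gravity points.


points = lbs × PPG × eff / vol
lbs = 6.9 × 2.205 = 15.2145
points = 15.2145 × 32 × 0.7 / 9.3

36.6457 points


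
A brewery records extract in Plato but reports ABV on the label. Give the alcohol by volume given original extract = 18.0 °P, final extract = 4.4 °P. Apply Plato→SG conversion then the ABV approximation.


SG = 259/(259 − P);  ABV = (OG − FG)·131.25
OG = 259/(259 − 18.0) = 1.0747
FG = 259/(259 − 4.4) = 1.0173
ABV = (1.0747 − 1.0173)·131.25

7.5346 % ABV


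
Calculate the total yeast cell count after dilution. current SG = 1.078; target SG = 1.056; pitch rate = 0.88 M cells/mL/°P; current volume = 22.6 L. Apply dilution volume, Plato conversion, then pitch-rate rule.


V_w = V·((SG_c−1)/(SG_t−1)−1);  °P = 259 − 259/SG_t;  cells = rate·(V+V_w)·°P
V_w = 22.6·((1.078−1)/(1.056−1)−1) = 8.8786
V_final = 22.6 + 8.8786 = 31.4786
°P = 259 − 259/1.056 = 13.7348
cells = 0.88·31.4786·13.7348

380.4710 billion cells


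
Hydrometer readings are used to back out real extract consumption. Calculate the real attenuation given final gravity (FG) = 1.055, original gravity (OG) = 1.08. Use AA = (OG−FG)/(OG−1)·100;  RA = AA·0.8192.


AA = (1.08 − 1.055)/(1.08 − 1)·100 = 31.2500
RA = 31.2500·0.8192

25.6000 %


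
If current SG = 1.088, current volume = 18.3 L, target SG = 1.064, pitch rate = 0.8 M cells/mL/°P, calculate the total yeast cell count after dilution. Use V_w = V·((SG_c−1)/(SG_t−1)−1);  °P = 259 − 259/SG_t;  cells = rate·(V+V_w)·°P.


V_w = 18.3·((1.088−1)/(1.064−1)−1) = 6.8625
V_final = 18.3 + 6.8625 = 25.1625
°P = 259 − 259/1.064 = 15.5789
cells = 0.8·25.1625·15.5789

313.6042 billion cells


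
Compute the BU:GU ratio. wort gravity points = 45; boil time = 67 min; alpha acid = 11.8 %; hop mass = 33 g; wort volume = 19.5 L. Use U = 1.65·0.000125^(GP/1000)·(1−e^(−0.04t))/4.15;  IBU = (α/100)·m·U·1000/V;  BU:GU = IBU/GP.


U = 1.65·0.000125^(45/1000)·(1−e^(−0.04·67))/4.15 = 0.2471
IBU = (11.8/100)·33·0.2471·1000/19.5 = 49.3528
BU:GU = 49.3528/45

1.0967


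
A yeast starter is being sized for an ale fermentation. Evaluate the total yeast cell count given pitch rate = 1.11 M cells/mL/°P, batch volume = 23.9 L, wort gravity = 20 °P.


cells (billions) = rate · V_L · °P
cells = 1.11 · 23.9 · 20

530.5800 billion cells


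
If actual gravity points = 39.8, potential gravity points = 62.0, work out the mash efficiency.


efficiency = actual / potential × 100
efficiency = 39.8 / 62.0 × 100

64.1935 %


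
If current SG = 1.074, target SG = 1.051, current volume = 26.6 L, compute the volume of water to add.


V_water = V·((SG_curr − 1)/(SG_target − 1) − 1)
V_water = 26.6·((1.074 − 1)/(1.051 − 1) − 1)

11.9961 L


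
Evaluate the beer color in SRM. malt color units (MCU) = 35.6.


SRM = 1.4922 · MCU^0.6859
SRM = 1.4922 · 35.6^0.6859

17.2968 SRM


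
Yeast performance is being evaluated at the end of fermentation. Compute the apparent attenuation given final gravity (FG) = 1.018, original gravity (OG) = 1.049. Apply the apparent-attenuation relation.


AA = (OG − FG)/(OG − 1) · 100
AA = (1.049 − 1.018)/(1.049 − 1) · 100

63.2653 %


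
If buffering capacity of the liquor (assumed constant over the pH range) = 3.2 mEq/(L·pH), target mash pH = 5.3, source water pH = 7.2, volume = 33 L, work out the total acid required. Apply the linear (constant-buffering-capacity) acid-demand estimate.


acid = buffering capacity · (pH_source − pH_target) · V
acid = 3.2 · (7.2 − 5.3) · 33

200.6400 mEq


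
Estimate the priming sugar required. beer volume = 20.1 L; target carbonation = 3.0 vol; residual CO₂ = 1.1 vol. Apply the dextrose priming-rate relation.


sugar = (target − residual)·4.0·V
sugar = (3.0 − 1.1)·4.0·20.1

152.7600 g


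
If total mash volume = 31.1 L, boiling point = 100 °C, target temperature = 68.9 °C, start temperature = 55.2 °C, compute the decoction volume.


V_dec = V_total·(T_target − T_start)/(T_boil − T_start)
V_dec = 31.1·(68.9 − 55.2)/(100 − 55.2)

9.5105 L


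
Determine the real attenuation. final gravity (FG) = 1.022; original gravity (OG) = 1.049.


AA = (OG−FG)/(OG−1)·100;  RA = AA·0.8192
AA = (1.049 − 1.022)/(1.049 − 1)·100 = 55.1020
RA = 55.1020·0.8192

45.1396 %


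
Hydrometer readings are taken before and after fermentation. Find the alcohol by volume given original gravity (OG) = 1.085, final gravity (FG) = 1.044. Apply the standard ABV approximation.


ABV = (OG − FG) · 131.25
ABV = (1.085 − 1.044) · 131.25

5.3812 % ABV


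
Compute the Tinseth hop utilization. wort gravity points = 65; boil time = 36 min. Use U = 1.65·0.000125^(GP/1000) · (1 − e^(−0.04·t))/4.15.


bigness = 1.65·0.000125^(65/1000) = 0.9200
boil_factor = (1 − e^(−0.04·36))/4.15 = 0.1839
U = 0.9200 · 0.1839

0.1692


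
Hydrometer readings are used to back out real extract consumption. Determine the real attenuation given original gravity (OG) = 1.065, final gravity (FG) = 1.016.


AA = (OG−FG)/(OG−1)·100;  RA = AA·0.8192
AA = (1.065 − 1.016)/(1.065 − 1)·100 = 75.3846
RA = 75.3846·0.8192

61.7551 %


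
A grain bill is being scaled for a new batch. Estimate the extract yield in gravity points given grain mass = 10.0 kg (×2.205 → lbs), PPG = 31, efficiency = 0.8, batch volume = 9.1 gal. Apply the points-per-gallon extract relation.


points = lbs × PPG × eff / vol
lbs = 10.0 × 2.205 = 22.0500
points = 22.0500 × 31 × 0.8 / 9.1

60.0923 points


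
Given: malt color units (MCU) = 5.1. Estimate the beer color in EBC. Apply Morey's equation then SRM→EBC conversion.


SRM = 1.4922·MCU^0.6859;  EBC = SRM·1.97
SRM = 1.4922·5.1^0.6859 = 4.5619
EBC = 4.5619·1.97

8.9870 EBC


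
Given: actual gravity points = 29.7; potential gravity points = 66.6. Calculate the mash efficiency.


efficiency = actual / potential × 100
efficiency = 29.7 / 66.6 × 100

44.5946 %


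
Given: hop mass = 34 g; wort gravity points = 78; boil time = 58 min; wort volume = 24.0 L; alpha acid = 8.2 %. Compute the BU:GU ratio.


U = 1.65·0.000125^(GP/1000)·(1−e^(−0.04t))/4.15;  IBU = (α/100)·m·U·1000/V;  BU:GU = IBU/GP
U = 1.65·0.000125^(78/1000)·(1−e^(−0.04·58))/4.15 = 0.1779
IBU = (8.2/100)·34·0.1779·1000/24.0 = 20.6610
BU:GU = 20.6610/78

0.2649


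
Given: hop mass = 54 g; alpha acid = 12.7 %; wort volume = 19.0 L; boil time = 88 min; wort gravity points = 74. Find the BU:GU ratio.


U = 1.65·0.000125^(GP/1000)·(1−e^(−0.04t))/4.15;  IBU = (α/100)·m·U·1000/V;  BU:GU = IBU/GP
U = 1.65·0.000125^(74/1000)·(1−e^(−0.04·88))/4.15 = 0.1984
IBU = (12.7/100)·54·0.1984·1000/19.0 = 71.6147
BU:GU = 71.6147/74

0.9678


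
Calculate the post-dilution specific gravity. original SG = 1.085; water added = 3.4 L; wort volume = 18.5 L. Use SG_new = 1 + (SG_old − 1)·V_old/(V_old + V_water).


pts = (1.085 − 1)·1000·18.5/(18.5 + 3.4) = 71.8037
SG_new = 1 + 71.8037/1000

1.0718


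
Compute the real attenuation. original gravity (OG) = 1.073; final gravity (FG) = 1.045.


AA = (OG−FG)/(OG−1)·100;  RA = AA·0.8192
AA = (1.073 − 1.045)/(1.073 − 1)·100 = 38.3562
RA = 38.3562·0.8192

31.4214 %


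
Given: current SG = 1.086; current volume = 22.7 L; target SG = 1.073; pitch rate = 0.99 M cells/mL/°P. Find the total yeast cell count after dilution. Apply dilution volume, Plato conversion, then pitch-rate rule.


V_w = V·((SG_c−1)/(SG_t−1)−1);  °P = 259 − 259/SG_t;  cells = rate·(V+V_w)·°P
V_w = 22.7·((1.086−1)/(1.073−1)−1) = 4.0425
V_final = 22.7 + 4.0425 = 26.7425
°P = 259 − 259/1.073 = 17.6207
cells = 0.99·26.7425·17.6207

466.5085 billion cells


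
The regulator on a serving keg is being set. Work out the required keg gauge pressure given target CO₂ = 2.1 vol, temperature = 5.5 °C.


psi = vols/(0.01821 + 0.09011·e^(−0.04·T)) − 14.695
psi = 2.1/(0.01821 + 0.09011·e^(−0.04·5.5)) − 14.695

8.5030 psi


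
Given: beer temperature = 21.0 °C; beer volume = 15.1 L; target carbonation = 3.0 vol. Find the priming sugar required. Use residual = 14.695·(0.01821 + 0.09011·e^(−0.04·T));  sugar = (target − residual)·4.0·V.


residual = 14.695·(0.01821 + 0.09011·e^(−0.04·21.0)) = 0.8393
sugar = (3.0 − 0.8393)·4.0·15.1

130.5091 g


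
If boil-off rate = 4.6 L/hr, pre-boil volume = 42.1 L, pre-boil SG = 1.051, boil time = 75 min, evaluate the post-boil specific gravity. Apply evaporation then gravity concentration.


V_post = V_pre − rate·(t/60);  SG_post = 1 + (SG_pre−1)·V_pre/V_post
V_post = 42.1 − 4.6·(75/60) = 36.3500
SG_post = 1 + (1.051 − 1)·42.1/36.3500

1.0591


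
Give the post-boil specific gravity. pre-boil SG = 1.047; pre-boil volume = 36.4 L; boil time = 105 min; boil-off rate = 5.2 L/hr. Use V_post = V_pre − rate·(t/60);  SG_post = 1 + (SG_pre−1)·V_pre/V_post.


V_post = 36.4 − 5.2·(105/60) = 27.3000
SG_post = 1 + (1.047 − 1)·36.4/27.3000

1.0627


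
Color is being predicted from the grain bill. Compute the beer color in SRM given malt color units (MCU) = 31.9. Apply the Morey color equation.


SRM = 1.4922 · MCU^0.6859
SRM = 1.4922 · 31.9^0.6859

16.0427 SRM


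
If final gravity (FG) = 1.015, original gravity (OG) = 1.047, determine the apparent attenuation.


AA = (OG − FG)/(OG − 1) · 100
AA = (1.047 − 1.015)/(1.047 − 1) · 100

68.0851 %


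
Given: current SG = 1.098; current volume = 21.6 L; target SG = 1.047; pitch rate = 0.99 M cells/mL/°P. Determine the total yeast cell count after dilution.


V_w = V·((SG_c−1)/(SG_t−1)−1);  °P = 259 − 259/SG_t;  cells = rate·(V+V_w)·°P
V_w = 21.6·((1.098−1)/(1.047−1)−1) = 23.4383
V_final = 21.6 + 23.4383 = 45.0383
°P = 259 − 259/1.047 = 11.6266
cells = 0.99·45.0383·11.6266

518.4037 billion cells


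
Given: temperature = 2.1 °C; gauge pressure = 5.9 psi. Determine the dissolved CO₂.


vols = (P + 14.695)·(0.01821 + 0.09011·e^(−0.04·T))
vols = (5.9 + 14.695)·(0.01821 + 0.09011·e^(−0.04·2.1))

2.0813 volumes


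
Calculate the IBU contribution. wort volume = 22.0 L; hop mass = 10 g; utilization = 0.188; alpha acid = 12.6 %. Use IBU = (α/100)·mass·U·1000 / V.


IBU = (12.6/100)·10·0.188·1000 / 22.0

10.7673 IBU


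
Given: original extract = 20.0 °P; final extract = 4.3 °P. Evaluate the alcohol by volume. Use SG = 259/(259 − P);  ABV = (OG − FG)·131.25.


OG = 259/(259 − 20.0) = 1.0837
FG = 259/(259 − 4.3) = 1.0169
ABV = (1.0837 − 1.0169)·131.25

8.7674 % ABV


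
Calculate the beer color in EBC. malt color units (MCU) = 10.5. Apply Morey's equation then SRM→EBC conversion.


SRM = 1.4922·MCU^0.6859;  EBC = SRM·1.97
SRM = 1.4922·10.5^0.6859 = 7.4862
EBC = 7.4862·1.97

14.7478 EBC


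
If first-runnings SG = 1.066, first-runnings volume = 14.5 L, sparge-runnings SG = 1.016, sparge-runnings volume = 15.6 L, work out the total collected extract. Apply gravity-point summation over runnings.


total = Σ (SG_i − 1)·1000·V_i
first = (1.066 − 1)·1000·14.5 = 957.0000
sparge = (1.016 − 1)·1000·15.6 = 249.6000
total = 957.0000 + 249.6000

1206.6000 gravity·L


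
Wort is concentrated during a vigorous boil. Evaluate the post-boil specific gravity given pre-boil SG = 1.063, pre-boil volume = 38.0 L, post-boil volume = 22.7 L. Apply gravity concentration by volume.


SG_post = 1 + (SG_pre − 1)·V_pre/V_post
pts_pre = (1.063 − 1)·1000 = 63.0000
pts_post = 63.0000·38.0/22.7 = 105.4626
SG_post = 1 + 105.4626/1000

1.1055


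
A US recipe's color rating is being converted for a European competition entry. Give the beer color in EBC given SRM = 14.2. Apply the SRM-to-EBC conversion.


EBC = SRM · 1.97
EBC = 14.2 · 1.97

27.9740 EBC


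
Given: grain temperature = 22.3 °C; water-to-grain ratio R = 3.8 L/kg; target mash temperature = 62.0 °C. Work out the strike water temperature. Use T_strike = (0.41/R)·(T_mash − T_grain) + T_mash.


T_strike = (0.41/3.8)·(62.0 − 22.3) + 62.0

66.2834 °C


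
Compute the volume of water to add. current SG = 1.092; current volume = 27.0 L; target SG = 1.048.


V_water = V·((SG_curr − 1)/(SG_target − 1) − 1)
V_water = 27.0·((1.092 − 1)/(1.048 − 1) − 1)

24.7500 L


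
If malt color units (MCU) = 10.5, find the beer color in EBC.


SRM = 1.4922·MCU^0.6859;  EBC = SRM·1.97
SRM = 1.4922·10.5^0.6859 = 7.4862
EBC = 7.4862·1.97

14.7478 EBC


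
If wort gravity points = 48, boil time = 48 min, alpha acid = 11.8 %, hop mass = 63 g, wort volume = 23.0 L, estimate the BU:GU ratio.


U = 1.65·0.000125^(GP/1000)·(1−e^(−0.04t))/4.15;  IBU = (α/100)·m·U·1000/V;  BU:GU = IBU/GP
U = 1.65·0.000125^(48/1000)·(1−e^(−0.04·48))/4.15 = 0.2204
IBU = (11.8/100)·63·0.2204·1000/23.0 = 71.2412
BU:GU = 71.2412/48

1.4842


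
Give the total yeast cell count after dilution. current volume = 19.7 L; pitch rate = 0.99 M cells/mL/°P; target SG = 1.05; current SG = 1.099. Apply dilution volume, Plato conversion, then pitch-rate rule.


V_w = V·((SG_c−1)/(SG_t−1)−1);  °P = 259 − 259/SG_t;  cells = rate·(V+V_w)·°P
V_w = 19.7·((1.099−1)/(1.05−1)−1) = 19.3060
V_final = 19.7 + 19.3060 = 39.0060
°P = 259 − 259/1.05 = 12.3333
cells = 0.99·39.0060·12.3333

476.2633 billion cells


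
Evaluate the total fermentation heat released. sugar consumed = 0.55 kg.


Q = m_sugar · 590 kJ/kg
Q = 0.55 · 590

324.5000 kJ


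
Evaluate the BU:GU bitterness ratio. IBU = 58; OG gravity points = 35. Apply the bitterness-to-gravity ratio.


BU:GU = IBU / OG_points
BU:GU = 58 / 35

1.6571


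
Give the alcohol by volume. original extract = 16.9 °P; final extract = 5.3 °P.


SG = 259/(259 − P);  ABV = (OG − FG)·131.25
OG = 259/(259 − 16.9) = 1.0698
FG = 259/(259 − 5.3) = 1.0209
ABV = (1.0698 − 1.0209)·131.25

6.4201 % ABV


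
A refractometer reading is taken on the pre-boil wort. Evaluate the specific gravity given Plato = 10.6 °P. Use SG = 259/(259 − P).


SG = 259/(259 − 10.6)

1.0427


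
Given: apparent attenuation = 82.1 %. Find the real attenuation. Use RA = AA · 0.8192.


RA = 82.1 · 0.8192

67.2563 %


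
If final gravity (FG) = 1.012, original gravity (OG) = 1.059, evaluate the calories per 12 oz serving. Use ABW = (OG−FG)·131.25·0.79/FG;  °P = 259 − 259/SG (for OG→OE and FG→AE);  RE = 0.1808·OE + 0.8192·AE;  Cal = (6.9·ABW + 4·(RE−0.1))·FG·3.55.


ABW = (1.059 − 1.012)·131.25·0.79/1.012 = 4.8155
OE = 259 − 259/1.059 = 14.4297 °P
AE = 259 − 259/1.012 = 3.0711 °P
RE = 0.1808·14.4297 + 0.8192·3.0711 = 5.1248 °P
Cal = (6.9·4.8155 + 4·(5.1248−0.1))·1.012·3.55

191.5797 kcal


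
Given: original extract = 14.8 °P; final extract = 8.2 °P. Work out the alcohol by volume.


SG = 259/(259 − P);  ABV = (OG − FG)·131.25
OG = 259/(259 − 14.8) = 1.0606
FG = 259/(259 − 8.2) = 1.0327
ABV = (1.0606 − 1.0327)·131.25

3.6633 % ABV


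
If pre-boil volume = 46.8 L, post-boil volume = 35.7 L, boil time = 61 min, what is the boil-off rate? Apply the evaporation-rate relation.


rate = (V_pre − V_post) / (t_min/60)
rate = (46.8 − 35.7) / (61/60)

10.9180 L/hr


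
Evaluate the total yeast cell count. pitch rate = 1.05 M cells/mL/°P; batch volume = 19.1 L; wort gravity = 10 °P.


cells (billions) = rate · V_L · °P
cells = 1.05 · 19.1 · 10

200.5500 billion cells


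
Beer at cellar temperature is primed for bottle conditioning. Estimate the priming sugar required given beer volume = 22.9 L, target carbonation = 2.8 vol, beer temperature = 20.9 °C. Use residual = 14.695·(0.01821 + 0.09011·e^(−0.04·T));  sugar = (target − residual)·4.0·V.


residual = 14.695·(0.01821 + 0.09011·e^(−0.04·20.9)) = 0.8415
sugar = (2.8 − 0.8415)·4.0·22.9

179.3946 g


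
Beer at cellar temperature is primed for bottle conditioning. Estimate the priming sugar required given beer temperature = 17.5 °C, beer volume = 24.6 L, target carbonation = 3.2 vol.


residual = 14.695·(0.01821 + 0.09011·e^(−0.04·T));  sugar = (target − residual)·4.0·V
residual = 14.695·(0.01821 + 0.09011·e^(−0.04·17.5)) = 0.9252
sugar = (3.2 − 0.9252)·4.0·24.6

223.8445 g


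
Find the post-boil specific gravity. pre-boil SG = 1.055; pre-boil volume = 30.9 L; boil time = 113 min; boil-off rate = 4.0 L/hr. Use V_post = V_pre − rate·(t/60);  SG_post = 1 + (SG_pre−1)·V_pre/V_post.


V_post = 30.9 − 4.0·(113/60) = 23.3667
SG_post = 1 + (1.055 − 1)·30.9/23.3667

1.0727


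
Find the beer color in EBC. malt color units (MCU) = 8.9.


SRM = 1.4922·MCU^0.6859;  EBC = SRM·1.97
SRM = 1.4922·8.9^0.6859 = 6.6836
EBC = 6.6836·1.97

13.1668 EBC


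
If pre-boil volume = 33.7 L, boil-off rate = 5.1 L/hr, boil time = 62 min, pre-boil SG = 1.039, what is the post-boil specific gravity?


V_post = V_pre − rate·(t/60);  SG_post = 1 + (SG_pre−1)·V_pre/V_post
V_post = 33.7 − 5.1·(62/60) = 28.4300
SG_post = 1 + (1.039 − 1)·33.7/28.4300

1.0462


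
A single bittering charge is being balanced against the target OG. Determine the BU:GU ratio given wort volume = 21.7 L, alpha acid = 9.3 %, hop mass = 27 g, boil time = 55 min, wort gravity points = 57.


U = 1.65·0.000125^(GP/1000)·(1−e^(−0.04t))/4.15;  IBU = (α/100)·m·U·1000/V;  BU:GU = IBU/GP
U = 1.65·0.000125^(57/1000)·(1−e^(−0.04·55))/4.15 = 0.2118
IBU = (9.3/100)·27·0.2118·1000/21.7 = 24.5101
BU:GU = 24.5101/57

0.4300


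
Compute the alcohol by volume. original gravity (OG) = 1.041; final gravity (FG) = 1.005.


ABV = (OG − FG) · 131.25
ABV = (1.041 − 1.005) · 131.25

4.7250 % ABV


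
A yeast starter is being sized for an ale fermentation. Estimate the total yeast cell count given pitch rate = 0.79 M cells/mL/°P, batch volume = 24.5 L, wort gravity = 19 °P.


cells (billions) = rate · V_L · °P
cells = 0.79 · 24.5 · 19

367.7450 billion cells


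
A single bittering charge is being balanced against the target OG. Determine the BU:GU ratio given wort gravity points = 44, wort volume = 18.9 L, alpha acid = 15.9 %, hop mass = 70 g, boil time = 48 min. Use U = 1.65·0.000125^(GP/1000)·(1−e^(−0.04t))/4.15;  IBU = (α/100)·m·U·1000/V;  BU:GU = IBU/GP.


U = 1.65·0.000125^(44/1000)·(1−e^(−0.04·48))/4.15 = 0.2285
IBU = (15.9/100)·70·0.2285·1000/18.9 = 134.5496
BU:GU = 134.5496/44

3.0579


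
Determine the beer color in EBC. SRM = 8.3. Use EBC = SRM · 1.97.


EBC = 8.3 · 1.97

16.3510 EBC


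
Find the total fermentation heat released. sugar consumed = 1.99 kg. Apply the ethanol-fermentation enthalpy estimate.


Q = m_sugar · 590 kJ/kg
Q = 1.99 · 590

1174.1000 kJ


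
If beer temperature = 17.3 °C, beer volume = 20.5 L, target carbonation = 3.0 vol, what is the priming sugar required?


residual = 14.695·(0.01821 + 0.09011·e^(−0.04·T));  sugar = (target − residual)·4.0·V
residual = 14.695·(0.01821 + 0.09011·e^(−0.04·17.3)) = 0.9304
sugar = (3.0 − 0.9304)·4.0·20.5

169.7040 g


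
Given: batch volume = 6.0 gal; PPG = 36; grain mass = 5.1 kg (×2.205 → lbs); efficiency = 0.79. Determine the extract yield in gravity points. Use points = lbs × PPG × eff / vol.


lbs = 5.1 × 2.205 = 11.2455
points = 11.2455 × 36 × 0.79 / 6.0

53.3037 points


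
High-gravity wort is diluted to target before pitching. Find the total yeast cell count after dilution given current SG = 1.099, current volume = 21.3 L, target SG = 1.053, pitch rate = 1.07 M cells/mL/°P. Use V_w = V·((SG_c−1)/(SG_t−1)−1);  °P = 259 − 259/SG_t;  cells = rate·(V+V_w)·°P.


V_w = 21.3·((1.099−1)/(1.053−1)−1) = 18.4868
V_final = 21.3 + 18.4868 = 39.7868
°P = 259 − 259/1.053 = 13.0361
cells = 1.07·39.7868·13.0361

554.9706 billion cells


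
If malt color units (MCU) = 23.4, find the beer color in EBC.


SRM = 1.4922·MCU^0.6859;  EBC = SRM·1.97
SRM = 1.4922·23.4^0.6859 = 12.9710
EBC = 12.9710·1.97

25.5528 EBC


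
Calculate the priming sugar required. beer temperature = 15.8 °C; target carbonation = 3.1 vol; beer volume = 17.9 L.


residual = 14.695·(0.01821 + 0.09011·e^(−0.04·T));  sugar = (target − residual)·4.0·V
residual = 14.695·(0.01821 + 0.09011·e^(−0.04·15.8)) = 0.9714
sugar = (3.1 − 0.9714)·4.0·17.9

152.4058 g


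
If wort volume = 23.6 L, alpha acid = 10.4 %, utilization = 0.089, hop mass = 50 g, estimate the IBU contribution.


IBU = (α/100)·mass·U·1000 / V
IBU = (10.4/100)·50·0.089·1000 / 23.6

19.6102 IBU


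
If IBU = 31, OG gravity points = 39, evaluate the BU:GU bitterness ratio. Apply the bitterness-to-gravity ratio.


BU:GU = IBU / OG_points
BU:GU = 31 / 39

0.7949


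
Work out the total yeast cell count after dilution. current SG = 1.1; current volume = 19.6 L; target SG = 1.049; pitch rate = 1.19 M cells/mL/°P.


V_w = V·((SG_c−1)/(SG_t−1)−1);  °P = 259 − 259/SG_t;  cells = rate·(V+V_w)·°P
V_w = 19.6·((1.1−1)/(1.049−1)−1) = 20.4000
V_final = 19.6 + 20.4000 = 40.0000
°P = 259 − 259/1.049 = 12.0982
cells = 1.19·40.0000·12.0982

575.8738 billion cells


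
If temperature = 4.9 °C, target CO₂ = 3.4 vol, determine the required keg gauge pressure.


psi = vols/(0.01821 + 0.09011·e^(−0.04·T)) − 14.695
psi = 3.4/(0.01821 + 0.09011·e^(−0.04·4.9)) − 14.695

22.1488 psi


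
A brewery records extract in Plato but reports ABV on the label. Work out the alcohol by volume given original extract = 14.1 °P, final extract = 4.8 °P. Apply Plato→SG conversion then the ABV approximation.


SG = 259/(259 − P);  ABV = (OG − FG)·131.25
OG = 259/(259 − 14.1) = 1.0576
FG = 259/(259 − 4.8) = 1.0189
ABV = (1.0576 − 1.0189)·131.25

5.0783 % ABV


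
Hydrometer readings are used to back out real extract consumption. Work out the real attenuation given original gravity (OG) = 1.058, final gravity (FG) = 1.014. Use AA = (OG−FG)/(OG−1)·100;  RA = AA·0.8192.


AA = (1.058 − 1.014)/(1.058 − 1)·100 = 75.8621
RA = 75.8621·0.8192

62.1462 %


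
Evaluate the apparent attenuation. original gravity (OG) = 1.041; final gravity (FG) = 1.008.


AA = (OG − FG)/(OG − 1) · 100
AA = (1.041 − 1.008)/(1.041 − 1) · 100

80.4878 %


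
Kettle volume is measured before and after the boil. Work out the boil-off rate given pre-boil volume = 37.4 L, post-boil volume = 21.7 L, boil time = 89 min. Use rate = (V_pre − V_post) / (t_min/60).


rate = (37.4 − 21.7) / (89/60)

10.5843 L/hr


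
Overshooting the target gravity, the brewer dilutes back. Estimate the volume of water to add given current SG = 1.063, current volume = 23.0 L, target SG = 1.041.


V_water = V·((SG_curr − 1)/(SG_target − 1) − 1)
V_water = 23.0·((1.063 − 1)/(1.041 − 1) − 1)

12.3415 L


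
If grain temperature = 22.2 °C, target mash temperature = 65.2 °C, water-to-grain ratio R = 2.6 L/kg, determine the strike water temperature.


T_strike = (0.41/R)·(T_mash − T_grain) + T_mash
T_strike = (0.41/2.6)·(65.2 − 22.2) + 65.2

71.9808 °C
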